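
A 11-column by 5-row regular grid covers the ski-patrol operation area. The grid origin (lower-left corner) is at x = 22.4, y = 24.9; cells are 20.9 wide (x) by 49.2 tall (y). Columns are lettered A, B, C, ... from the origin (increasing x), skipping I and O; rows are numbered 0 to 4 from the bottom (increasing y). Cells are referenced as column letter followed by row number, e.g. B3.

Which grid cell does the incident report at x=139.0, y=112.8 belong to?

Column index: ⌊(139.0 − 22.4) / 20.9⌋ = ⌊5.579⌋ = 5 → column F
Row offset from origin: ⌊(112.8 − 24.9) / 49.2⌋ = ⌊1.787⌋ = 1 → row 1

F1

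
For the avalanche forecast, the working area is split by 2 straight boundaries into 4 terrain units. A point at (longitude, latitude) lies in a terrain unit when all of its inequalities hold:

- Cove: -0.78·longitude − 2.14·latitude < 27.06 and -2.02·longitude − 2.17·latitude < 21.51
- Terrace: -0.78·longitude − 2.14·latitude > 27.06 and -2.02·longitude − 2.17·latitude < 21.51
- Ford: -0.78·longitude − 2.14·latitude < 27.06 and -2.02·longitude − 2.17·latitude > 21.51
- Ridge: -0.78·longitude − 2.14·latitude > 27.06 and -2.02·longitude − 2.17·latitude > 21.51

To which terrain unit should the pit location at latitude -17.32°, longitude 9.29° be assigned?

-0.78·9.29 − 2.14·-17.32 = 29.819, which is > 27.06
-2.02·9.29 − 2.17·-17.32 = 18.819, which is < 21.51
This sign pattern matches Terrace.

Terrace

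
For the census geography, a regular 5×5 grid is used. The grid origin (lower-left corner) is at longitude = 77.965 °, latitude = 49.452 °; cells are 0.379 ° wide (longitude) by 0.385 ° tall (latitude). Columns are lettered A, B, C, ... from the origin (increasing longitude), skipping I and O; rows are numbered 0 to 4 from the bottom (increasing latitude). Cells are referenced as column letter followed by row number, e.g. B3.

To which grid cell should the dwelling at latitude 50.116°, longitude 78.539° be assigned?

Column index: ⌊(78.539 − 77.965) / 0.379⌋ = ⌊1.515⌋ = 1 → column B
Row offset from origin: ⌊(50.116 − 49.452) / 0.385⌋ = ⌊1.725⌋ = 1 → row 1

B1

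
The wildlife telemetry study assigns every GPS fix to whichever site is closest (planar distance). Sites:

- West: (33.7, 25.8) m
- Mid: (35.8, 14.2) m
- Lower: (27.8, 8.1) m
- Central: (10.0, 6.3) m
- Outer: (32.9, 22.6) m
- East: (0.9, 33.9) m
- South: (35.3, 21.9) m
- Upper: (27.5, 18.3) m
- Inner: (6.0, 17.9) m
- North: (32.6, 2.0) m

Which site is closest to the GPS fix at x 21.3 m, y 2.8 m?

Squared distances to each site:
West: 682.760; Mid: 340.210; Lower: 70.340; Central: 139.940; Outer: 526.600; East: 1383.370; South: 560.810; Upper: 278.690; Inner: 462.100; North: 128.330.
Minimum at Lower.

Lower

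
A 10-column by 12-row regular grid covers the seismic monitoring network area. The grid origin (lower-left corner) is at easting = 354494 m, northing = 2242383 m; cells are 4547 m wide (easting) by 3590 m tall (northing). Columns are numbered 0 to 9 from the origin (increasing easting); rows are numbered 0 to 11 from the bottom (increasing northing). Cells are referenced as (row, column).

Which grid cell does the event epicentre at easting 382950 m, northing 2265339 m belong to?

Column index: ⌊(382950 − 354494) / 4547⌋ = ⌊6.258⌋ = 6
Row offset from origin: ⌊(2265339 − 2242383) / 3590⌋ = ⌊6.394⌋ = 6 → row 6

(6, 6)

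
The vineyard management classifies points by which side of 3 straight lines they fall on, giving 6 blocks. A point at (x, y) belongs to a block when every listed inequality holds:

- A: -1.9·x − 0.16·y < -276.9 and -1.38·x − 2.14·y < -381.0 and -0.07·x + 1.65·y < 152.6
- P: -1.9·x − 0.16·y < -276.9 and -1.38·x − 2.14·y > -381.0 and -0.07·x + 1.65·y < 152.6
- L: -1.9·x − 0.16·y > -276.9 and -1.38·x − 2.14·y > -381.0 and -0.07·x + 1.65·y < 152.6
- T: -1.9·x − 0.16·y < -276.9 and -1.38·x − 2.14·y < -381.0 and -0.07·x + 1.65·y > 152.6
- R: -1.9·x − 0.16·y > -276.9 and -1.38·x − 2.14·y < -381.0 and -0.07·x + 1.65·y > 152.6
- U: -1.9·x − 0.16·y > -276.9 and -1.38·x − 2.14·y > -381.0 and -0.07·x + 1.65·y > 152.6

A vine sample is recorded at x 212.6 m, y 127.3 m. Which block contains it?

-1.9·212.6 − 0.16·127.3 = -424.308, which is < -276.9
-1.38·212.6 − 2.14·127.3 = -565.810, which is < -381.0
-0.07·212.6 + 1.65·127.3 = 195.163, which is > 152.6
This sign pattern matches T.

T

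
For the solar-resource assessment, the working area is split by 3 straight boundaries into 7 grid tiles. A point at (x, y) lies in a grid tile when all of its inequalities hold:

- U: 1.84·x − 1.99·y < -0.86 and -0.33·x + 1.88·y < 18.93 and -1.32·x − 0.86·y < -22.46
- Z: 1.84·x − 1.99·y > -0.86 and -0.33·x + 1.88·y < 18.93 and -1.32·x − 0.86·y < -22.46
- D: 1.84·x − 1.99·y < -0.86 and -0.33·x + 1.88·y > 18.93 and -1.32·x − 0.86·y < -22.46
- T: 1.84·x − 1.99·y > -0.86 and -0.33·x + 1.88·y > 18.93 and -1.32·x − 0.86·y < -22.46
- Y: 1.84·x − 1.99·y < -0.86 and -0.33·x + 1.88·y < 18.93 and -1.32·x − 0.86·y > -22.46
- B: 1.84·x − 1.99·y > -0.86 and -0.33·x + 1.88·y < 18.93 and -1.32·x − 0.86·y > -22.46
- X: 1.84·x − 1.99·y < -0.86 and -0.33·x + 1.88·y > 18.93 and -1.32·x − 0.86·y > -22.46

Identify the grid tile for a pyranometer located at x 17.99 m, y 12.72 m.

Z

1.84·17.99 − 1.99·12.72 = 7.789, which is > -0.86
-0.33·17.99 + 1.88·12.72 = 17.977, which is < 18.93
-1.32·17.99 − 0.86·12.72 = -34.686, which is < -22.46
This sign pattern matches Z.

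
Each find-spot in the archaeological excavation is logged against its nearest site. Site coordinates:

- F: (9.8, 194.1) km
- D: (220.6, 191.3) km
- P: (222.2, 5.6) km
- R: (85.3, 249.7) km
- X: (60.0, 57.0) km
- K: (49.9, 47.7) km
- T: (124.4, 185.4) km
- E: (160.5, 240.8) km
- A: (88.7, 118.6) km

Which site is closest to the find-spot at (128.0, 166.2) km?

Squared distances to each site:
F: 14749.650; D: 9204.770; P: 34666.000; R: 8795.540; X: 16548.640; K: 20141.860; T: 381.600; E: 6621.410; A: 3810.250.
Minimum at T.

T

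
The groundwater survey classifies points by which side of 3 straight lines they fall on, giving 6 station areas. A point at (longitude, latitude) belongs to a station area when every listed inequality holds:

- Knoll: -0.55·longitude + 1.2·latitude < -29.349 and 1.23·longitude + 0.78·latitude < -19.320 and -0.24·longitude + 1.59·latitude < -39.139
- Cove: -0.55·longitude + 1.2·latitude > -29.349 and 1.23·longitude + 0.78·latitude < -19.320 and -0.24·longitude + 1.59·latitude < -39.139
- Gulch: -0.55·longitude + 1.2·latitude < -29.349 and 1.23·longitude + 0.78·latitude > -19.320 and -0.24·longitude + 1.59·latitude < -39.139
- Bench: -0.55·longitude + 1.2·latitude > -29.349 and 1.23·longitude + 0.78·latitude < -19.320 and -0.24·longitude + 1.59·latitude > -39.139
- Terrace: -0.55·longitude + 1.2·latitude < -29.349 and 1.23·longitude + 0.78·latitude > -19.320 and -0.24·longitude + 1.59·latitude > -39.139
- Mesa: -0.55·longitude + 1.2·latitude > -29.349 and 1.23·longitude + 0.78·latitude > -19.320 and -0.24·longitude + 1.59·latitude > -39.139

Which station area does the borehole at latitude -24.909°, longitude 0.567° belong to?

-0.55·0.567 + 1.2·-24.909 = -30.203, which is < -29.349
1.23·0.567 + 0.78·-24.909 = -18.732, which is > -19.320
-0.24·0.567 + 1.59·-24.909 = -39.741, which is < -39.139
This sign pattern matches Gulch.

Gulch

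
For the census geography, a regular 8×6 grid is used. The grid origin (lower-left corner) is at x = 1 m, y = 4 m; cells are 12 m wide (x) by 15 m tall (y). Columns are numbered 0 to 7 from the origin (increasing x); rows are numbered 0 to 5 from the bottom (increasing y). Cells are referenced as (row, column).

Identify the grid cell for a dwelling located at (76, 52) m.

Column index: ⌊(76 − 1) / 12⌋ = ⌊6.250⌋ = 6
Row offset from origin: ⌊(52 − 4) / 15⌋ = ⌊3.200⌋ = 3 → row 3

(3, 6)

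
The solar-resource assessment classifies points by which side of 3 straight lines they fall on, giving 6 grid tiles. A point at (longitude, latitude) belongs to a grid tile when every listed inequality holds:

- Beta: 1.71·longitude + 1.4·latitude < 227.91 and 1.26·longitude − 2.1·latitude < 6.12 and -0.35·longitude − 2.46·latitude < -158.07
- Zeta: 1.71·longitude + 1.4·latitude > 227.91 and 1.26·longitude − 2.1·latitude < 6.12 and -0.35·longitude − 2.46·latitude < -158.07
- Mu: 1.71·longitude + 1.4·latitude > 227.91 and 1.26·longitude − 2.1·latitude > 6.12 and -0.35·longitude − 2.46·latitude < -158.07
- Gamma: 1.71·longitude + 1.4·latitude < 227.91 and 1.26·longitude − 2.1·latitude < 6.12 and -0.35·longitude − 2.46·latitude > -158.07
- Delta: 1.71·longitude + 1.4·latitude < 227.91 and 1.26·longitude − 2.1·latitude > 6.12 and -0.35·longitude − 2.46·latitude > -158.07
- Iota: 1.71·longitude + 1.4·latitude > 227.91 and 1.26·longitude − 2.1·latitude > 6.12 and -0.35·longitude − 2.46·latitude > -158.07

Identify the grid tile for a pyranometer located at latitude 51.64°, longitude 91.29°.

1.71·91.29 + 1.4·51.64 = 228.402, which is > 227.91
1.26·91.29 − 2.1·51.64 = 6.581, which is > 6.12
-0.35·91.29 − 2.46·51.64 = -158.986, which is < -158.07
This sign pattern matches Mu.

Mu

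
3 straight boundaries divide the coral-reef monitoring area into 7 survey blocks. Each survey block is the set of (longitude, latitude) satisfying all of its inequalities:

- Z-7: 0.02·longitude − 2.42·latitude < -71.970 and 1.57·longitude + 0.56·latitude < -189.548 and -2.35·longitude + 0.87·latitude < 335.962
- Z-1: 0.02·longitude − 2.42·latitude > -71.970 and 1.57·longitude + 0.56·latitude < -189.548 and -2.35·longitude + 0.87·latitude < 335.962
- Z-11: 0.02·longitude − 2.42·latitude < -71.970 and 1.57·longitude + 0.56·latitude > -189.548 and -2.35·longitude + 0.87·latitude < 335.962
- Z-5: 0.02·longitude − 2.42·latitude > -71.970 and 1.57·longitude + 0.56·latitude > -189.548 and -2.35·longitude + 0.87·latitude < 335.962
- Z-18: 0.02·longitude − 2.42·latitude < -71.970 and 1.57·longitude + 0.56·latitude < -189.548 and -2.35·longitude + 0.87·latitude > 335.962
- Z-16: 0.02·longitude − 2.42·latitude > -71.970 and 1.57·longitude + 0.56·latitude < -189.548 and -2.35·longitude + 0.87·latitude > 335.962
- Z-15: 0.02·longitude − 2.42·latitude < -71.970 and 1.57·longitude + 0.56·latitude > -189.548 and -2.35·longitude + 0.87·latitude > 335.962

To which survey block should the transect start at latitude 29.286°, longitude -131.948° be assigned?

0.02·-131.948 − 2.42·29.286 = -73.511, which is < -71.970
1.57·-131.948 + 0.56·29.286 = -190.758, which is < -189.548
-2.35·-131.948 + 0.87·29.286 = 335.557, which is < 335.962
This sign pattern matches Z-7.

Z-7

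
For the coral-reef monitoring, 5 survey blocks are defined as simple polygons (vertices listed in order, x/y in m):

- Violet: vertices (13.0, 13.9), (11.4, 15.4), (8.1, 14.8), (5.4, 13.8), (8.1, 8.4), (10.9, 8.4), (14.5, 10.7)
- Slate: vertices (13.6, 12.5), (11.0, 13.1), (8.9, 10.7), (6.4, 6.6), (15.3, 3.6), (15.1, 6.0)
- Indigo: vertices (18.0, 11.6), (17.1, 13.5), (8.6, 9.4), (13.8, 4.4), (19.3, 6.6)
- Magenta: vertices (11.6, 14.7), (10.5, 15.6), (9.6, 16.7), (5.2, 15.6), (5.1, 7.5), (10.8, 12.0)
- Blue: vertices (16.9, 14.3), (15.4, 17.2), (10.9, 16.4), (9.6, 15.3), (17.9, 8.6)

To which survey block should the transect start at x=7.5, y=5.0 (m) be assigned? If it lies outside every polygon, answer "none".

none

Cast a ray rightward from (7.5, 5.0). For each polygon, the edges (by vertex number in listed order) whose endpoints lie on opposite sides of y = 5.0, where each meets that height, and whether that is right or left of the point:
Violet: no edge straddles that height → 0 crossings.
Slate: 4–5 at x≈11.15 (right), 5–6 at x≈15.18 (right) → 2 crossings.
Indigo: 3–4 at x≈13.18 (right), 4–5 at x≈15.30 (right) → 2 crossings.
Magenta: no edge straddles that height → 0 crossings.
Blue: no edge straddles that height → 0 crossings.
All counts are even, so the point lies outside every listed polygon.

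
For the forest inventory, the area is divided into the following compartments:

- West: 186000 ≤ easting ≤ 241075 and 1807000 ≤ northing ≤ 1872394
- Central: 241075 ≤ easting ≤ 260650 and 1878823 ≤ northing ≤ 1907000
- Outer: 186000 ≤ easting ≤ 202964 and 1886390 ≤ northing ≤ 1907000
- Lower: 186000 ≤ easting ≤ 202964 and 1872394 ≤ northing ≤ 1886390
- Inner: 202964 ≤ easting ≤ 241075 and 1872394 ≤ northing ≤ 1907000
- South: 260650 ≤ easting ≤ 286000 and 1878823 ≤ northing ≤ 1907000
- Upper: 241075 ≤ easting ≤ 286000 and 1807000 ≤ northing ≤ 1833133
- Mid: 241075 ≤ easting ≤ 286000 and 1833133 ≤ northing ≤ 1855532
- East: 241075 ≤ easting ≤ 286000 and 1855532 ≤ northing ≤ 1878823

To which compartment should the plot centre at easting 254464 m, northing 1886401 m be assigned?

Central

The point has easting = 254464 and northing = 1886401.
Only Central satisfies 241075 ≤ easting ≤ 260650 and 1878823 ≤ northing ≤ 1907000.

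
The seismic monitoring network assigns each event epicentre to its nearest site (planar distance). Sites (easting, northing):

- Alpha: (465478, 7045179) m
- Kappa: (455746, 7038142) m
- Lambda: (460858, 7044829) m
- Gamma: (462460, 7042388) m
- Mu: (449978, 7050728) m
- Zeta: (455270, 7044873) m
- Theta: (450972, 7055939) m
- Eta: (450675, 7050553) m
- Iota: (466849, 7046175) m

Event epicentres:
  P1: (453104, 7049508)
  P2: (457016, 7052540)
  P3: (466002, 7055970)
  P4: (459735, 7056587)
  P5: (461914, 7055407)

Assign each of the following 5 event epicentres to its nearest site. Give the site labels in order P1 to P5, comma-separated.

P1 → Eta (d²=6992066.00)
P2 → Eta (d²=44156450.00)
P3 → Iota (d²=96659434.00)
P4 → Theta (d²=77210073.00)
P5 → Iota (d²=109584049.00)

Eta, Eta, Iota, Theta, Iota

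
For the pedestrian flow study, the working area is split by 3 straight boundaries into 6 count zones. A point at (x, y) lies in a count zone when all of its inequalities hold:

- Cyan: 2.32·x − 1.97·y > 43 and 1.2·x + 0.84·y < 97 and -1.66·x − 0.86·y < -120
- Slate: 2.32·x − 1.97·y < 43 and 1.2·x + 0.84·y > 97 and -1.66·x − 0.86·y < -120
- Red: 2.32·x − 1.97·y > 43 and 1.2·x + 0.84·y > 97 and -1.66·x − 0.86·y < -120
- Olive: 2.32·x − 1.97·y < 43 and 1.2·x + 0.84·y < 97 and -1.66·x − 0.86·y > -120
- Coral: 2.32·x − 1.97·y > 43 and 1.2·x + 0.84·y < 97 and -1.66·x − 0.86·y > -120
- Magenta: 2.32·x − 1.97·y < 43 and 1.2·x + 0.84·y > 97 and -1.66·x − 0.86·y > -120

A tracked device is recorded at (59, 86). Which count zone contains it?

2.32·59 − 1.97·86 = -32.540, which is < 43
1.2·59 + 0.84·86 = 143.040, which is > 97
-1.66·59 − 0.86·86 = -171.900, which is < -120
This sign pattern matches Slate.

Slate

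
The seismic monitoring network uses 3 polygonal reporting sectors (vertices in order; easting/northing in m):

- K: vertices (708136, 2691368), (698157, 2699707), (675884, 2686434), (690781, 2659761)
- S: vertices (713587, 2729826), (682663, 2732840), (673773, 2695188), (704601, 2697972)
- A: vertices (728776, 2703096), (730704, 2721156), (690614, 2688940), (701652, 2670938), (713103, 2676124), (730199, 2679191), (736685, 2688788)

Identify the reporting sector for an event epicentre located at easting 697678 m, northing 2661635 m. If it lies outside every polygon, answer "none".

none

Cast a ray rightward from (697678, 2661635). For each polygon, the edges (by vertex number in listed order) whose endpoints lie on opposite sides of northing = 2661635, where each meets that height, and whether that is right or left of the point:
K: 3–4 at easting≈689734.4 (left), 4–1 at easting≈691810.0 (left) → 0 crossings.
S: no edge straddles that height → 0 crossings.
A: no edge straddles that height → 0 crossings.
All counts are even, so the point lies outside every listed polygon.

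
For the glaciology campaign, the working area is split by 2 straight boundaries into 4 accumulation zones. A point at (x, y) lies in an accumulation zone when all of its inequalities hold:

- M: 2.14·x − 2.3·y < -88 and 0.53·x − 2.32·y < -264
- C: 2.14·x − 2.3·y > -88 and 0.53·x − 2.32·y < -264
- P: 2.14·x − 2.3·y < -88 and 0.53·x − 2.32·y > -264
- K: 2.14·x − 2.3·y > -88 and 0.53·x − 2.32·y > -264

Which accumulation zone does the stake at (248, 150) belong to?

K

2.14·248 − 2.3·150 = 185.720, which is > -88
0.53·248 − 2.32·150 = -216.560, which is > -264
This sign pattern matches K.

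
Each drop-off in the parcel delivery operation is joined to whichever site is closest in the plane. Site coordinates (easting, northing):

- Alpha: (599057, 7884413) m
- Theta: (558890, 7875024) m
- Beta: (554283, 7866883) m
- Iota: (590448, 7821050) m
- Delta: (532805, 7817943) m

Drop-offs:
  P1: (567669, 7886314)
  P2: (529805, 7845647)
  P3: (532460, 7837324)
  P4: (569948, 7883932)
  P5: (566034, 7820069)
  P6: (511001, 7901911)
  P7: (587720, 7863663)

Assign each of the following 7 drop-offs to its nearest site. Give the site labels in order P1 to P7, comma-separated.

Theta, Delta, Delta, Theta, Iota, Theta, Alpha

P1 → Theta (d²=204534941.00)
P2 → Delta (d²=776511616.00)
P3 → Delta (d²=375742186.00)
P4 → Theta (d²=201631828.00)
P5 → Iota (d²=597005757.00)
P6 → Theta (d²=3016267090.00)
P7 → Alpha (d²=559090069.00)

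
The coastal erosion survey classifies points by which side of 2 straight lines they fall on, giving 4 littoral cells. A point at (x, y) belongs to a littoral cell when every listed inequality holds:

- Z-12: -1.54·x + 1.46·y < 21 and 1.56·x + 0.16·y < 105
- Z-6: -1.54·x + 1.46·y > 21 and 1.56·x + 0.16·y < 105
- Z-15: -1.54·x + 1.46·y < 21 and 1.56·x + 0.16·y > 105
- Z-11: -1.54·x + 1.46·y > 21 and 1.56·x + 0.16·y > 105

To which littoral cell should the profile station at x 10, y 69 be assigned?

-1.54·10 + 1.46·69 = 85.340, which is > 21
1.56·10 + 0.16·69 = 26.640, which is < 105
This sign pattern matches Z-6.

Z-6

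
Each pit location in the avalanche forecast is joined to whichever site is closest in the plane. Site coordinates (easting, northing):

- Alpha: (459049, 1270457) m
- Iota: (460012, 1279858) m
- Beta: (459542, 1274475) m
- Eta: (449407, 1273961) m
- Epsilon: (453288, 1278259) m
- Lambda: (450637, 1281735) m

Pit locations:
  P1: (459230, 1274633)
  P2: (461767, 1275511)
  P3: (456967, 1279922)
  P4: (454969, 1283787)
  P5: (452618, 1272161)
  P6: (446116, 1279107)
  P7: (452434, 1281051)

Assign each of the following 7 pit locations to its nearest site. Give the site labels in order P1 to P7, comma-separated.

P1 → Beta (d²=122308.00)
P2 → Beta (d²=6023921.00)
P3 → Iota (d²=9276121.00)
P4 → Lambda (d²=22976928.00)
P5 → Eta (d²=13550521.00)
P6 → Lambda (d²=27345825.00)
P7 → Lambda (d²=3697065.00)

Beta, Beta, Iota, Lambda, Eta, Lambda, Lambda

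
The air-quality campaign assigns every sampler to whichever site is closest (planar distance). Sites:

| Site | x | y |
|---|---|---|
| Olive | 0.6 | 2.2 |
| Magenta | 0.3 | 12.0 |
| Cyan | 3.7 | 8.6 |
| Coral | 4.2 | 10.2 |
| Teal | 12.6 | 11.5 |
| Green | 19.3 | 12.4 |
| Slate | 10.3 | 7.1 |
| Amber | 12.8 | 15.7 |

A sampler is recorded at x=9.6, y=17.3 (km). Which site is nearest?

Amber

Squared distances to each site:
Olive: 309.010; Magenta: 114.580; Cyan: 110.500; Coral: 79.570; Teal: 42.640; Green: 118.100; Slate: 104.530; Amber: 12.800.
Minimum at Amber.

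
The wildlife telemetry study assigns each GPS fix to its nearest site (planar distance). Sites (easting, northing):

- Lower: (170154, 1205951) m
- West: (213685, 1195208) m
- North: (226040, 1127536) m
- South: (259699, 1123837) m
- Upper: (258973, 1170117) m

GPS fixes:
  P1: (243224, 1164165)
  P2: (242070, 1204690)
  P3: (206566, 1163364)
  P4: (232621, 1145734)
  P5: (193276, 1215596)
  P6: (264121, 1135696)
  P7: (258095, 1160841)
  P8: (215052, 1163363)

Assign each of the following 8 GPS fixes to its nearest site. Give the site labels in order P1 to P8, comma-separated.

Upper, West, West, North, Lower, South, Upper, West

P1 → Upper (d²=283457305.00)
P2 → West (d²=895616549.00)
P3 → West (d²=1064720497.00)
P4 → North (d²=374476765.00)
P5 → Lower (d²=627652909.00)
P6 → South (d²=160189965.00)
P7 → Upper (d²=86815060.00)
P8 → West (d²=1015972714.00)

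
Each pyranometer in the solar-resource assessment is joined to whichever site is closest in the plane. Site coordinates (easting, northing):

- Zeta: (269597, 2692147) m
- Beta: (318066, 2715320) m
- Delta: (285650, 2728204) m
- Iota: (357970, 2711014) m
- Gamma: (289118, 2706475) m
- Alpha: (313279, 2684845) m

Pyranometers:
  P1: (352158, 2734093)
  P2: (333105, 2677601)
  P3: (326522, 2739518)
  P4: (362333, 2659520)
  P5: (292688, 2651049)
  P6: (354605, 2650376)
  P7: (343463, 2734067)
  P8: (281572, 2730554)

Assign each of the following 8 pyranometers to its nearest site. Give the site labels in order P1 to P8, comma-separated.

P1 → Iota (d²=566419585.00)
P2 → Alpha (d²=445545812.00)
P3 → Beta (d²=657047140.00)
P4 → Iota (d²=2670667805.00)
P5 → Alpha (d²=1566158897.00)
P6 → Alpha (d²=2895950237.00)
P7 → Iota (d²=741893858.00)
P8 → Delta (d²=22152584.00)

Iota, Alpha, Beta, Iota, Alpha, Alpha, Iota, Delta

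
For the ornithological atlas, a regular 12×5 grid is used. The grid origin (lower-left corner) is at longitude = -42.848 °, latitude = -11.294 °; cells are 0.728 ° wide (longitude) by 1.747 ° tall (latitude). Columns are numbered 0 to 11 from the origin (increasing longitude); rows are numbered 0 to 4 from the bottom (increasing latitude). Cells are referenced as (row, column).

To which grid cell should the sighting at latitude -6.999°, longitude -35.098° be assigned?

Column index: ⌊(-35.098 − -42.848) / 0.728⌋ = ⌊10.646⌋ = 10
Row offset from origin: ⌊(-6.999 − -11.294) / 1.747⌋ = ⌊2.459⌋ = 2 → row 2

(2, 10)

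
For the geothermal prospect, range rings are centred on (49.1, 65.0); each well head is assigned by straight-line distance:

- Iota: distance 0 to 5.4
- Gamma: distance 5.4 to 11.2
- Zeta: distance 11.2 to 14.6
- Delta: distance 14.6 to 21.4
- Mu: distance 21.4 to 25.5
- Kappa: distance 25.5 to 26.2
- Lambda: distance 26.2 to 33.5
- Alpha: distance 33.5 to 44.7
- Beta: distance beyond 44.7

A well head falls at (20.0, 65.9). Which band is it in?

Lambda

Distance = √((20.0−49.1)² + (65.9−65.0)²) = √(846.810 + 0.810) = 29.114.
26.2 ≤ 29.114 < 33.5 → Lambda.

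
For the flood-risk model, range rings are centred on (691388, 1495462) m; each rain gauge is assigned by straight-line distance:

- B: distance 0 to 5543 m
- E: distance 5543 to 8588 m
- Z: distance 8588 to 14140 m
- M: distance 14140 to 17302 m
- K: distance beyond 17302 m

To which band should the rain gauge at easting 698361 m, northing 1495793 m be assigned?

Distance = √((698361−691388)² + (1495793−1495462)²) = √(48622729.000 + 109561.000) = 6980.852 m.
5543 ≤ 6980.852 < 8588 → E.

E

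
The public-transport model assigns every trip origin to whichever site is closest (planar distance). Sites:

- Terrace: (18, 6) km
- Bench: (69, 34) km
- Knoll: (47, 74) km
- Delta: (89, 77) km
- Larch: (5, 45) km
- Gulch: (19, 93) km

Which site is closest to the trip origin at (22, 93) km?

Squared distances to each site:
Terrace: 7585.000; Bench: 5690.000; Knoll: 986.000; Delta: 4745.000; Larch: 2593.000; Gulch: 9.000.
Minimum at Gulch.

Gulch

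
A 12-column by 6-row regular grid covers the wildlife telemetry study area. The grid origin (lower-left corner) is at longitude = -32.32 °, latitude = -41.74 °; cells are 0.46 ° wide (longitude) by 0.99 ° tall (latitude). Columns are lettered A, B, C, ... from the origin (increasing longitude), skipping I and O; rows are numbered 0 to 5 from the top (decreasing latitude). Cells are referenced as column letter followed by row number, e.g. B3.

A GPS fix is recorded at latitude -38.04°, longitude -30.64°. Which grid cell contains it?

Column index: ⌊(-30.64 − -32.32) / 0.46⌋ = ⌊3.652⌋ = 3 → column D
Row offset from origin: ⌊(-38.04 − -41.74) / 0.99⌋ = ⌊3.737⌋ = 3 → row 2 (counted from top)

D2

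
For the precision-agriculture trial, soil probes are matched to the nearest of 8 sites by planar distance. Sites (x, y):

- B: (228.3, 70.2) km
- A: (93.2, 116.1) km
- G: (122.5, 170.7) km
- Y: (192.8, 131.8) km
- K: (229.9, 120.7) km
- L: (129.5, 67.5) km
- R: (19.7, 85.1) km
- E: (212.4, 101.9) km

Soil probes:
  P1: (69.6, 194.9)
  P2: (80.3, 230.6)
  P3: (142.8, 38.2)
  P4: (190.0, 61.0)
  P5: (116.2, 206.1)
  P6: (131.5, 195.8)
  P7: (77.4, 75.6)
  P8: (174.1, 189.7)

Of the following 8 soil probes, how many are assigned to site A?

1

P1 → G
P2 → G
P3 → L
P4 → B
P5 → G
P6 → G
P7 → A
P8 → G
1 of the 8 goes to A.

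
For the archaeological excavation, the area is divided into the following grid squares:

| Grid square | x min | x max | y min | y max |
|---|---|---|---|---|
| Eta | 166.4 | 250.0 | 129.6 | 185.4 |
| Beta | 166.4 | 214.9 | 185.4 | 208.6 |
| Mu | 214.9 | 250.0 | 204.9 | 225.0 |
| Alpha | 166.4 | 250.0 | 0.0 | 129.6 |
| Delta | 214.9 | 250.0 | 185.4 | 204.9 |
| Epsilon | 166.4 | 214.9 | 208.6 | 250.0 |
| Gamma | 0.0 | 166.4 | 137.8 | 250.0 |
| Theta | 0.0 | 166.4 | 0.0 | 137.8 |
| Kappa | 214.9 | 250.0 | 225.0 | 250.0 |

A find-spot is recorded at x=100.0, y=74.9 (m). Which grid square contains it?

Theta

The point has x = 100.0 and y = 74.9.
Only Theta satisfies 0.0 ≤ x ≤ 166.4 and 0.0 ≤ y ≤ 137.8.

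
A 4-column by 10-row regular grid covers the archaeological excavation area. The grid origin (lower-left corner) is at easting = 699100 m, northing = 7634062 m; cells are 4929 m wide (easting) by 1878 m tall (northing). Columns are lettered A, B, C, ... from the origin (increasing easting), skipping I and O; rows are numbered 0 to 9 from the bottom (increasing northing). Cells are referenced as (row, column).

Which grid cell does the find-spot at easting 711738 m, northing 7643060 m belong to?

Column index: ⌊(711738 − 699100) / 4929⌋ = ⌊2.564⌋ = 2 → column C
Row offset from origin: ⌊(7643060 − 7634062) / 1878⌋ = ⌊4.791⌋ = 4 → row 4

(4, C)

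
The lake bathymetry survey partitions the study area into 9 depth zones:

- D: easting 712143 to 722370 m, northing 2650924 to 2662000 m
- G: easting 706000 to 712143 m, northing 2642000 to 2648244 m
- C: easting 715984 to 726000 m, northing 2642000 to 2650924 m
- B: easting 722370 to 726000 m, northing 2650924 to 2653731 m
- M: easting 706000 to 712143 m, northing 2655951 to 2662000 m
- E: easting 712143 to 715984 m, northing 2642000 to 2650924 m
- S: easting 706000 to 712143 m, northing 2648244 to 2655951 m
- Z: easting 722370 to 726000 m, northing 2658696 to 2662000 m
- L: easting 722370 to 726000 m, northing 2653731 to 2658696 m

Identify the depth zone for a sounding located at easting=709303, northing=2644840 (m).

The point has easting = 709303 and northing = 2644840.
Only G satisfies 706000 ≤ easting ≤ 712143 and 2642000 ≤ northing ≤ 2648244.

G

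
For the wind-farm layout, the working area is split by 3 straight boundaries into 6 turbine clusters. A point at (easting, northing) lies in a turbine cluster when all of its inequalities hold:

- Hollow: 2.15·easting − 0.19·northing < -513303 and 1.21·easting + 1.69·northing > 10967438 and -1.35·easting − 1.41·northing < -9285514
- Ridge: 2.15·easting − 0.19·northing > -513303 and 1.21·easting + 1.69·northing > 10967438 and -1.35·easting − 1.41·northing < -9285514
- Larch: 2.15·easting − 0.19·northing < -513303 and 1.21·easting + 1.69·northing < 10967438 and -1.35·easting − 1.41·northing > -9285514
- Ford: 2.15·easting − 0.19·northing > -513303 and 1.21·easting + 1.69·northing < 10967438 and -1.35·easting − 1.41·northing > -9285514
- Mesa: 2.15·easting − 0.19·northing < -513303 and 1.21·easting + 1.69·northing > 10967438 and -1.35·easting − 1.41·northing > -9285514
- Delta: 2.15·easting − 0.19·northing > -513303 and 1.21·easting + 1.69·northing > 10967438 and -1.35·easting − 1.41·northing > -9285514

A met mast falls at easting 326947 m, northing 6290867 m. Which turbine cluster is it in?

Ridge

2.15·326947 − 0.19·6290867 = -492328.680, which is > -513303
1.21·326947 + 1.69·6290867 = 11027171.100, which is > 10967438
-1.35·326947 − 1.41·6290867 = -9311500.920, which is < -9285514
This sign pattern matches Ridge.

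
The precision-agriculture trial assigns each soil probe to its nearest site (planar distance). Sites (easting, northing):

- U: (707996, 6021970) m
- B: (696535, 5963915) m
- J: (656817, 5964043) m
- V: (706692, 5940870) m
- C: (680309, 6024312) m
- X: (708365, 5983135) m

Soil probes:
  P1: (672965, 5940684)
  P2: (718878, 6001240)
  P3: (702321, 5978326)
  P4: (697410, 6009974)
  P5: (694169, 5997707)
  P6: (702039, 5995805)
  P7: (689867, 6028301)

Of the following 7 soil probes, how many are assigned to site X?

4

P1 → J
P2 → X
P3 → X
P4 → U
P5 → X
P6 → X
P7 → C
4 of the 7 go to X.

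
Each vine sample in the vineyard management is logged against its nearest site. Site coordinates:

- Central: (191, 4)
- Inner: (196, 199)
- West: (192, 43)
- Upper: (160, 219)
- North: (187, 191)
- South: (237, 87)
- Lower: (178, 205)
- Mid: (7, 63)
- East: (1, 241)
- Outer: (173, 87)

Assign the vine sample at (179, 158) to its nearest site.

Squared distances to each site:
Central: 23860.000; Inner: 1970.000; West: 13394.000; Upper: 4082.000; North: 1153.000; South: 8405.000; Lower: 2210.000; Mid: 38609.000; East: 38573.000; Outer: 5077.000.
Minimum at North.

North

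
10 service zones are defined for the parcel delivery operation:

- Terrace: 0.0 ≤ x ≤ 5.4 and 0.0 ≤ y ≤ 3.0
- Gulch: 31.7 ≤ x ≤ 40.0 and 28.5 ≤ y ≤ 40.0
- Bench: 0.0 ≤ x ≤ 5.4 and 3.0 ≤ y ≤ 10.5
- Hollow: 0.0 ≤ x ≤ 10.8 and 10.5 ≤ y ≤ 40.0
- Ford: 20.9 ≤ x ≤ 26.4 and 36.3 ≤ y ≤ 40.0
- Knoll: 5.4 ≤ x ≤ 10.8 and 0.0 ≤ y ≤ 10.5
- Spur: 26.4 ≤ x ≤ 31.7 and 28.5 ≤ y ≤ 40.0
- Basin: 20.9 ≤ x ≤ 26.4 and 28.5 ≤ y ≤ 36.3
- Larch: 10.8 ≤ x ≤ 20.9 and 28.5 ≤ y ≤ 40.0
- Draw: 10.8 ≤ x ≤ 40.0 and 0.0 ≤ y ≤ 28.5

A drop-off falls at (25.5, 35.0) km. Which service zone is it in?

Basin

The point has x = 25.5 and y = 35.0.
Only Basin satisfies 20.9 ≤ x ≤ 26.4 and 28.5 ≤ y ≤ 36.3.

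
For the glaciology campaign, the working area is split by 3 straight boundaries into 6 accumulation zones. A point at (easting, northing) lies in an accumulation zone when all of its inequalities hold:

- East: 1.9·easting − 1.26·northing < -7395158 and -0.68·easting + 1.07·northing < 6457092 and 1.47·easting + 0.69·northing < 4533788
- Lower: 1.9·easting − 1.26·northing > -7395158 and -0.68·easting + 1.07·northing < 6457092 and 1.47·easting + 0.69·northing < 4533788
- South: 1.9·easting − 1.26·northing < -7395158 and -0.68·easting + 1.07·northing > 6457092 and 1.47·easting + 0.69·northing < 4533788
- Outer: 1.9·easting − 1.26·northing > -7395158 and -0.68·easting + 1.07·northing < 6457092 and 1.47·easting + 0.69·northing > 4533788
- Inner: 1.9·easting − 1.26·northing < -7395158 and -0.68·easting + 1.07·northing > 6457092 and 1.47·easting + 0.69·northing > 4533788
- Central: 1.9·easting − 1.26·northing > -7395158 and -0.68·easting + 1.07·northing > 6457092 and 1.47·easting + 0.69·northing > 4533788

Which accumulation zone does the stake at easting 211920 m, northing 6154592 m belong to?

Outer

1.9·211920 − 1.26·6154592 = -7352137.920, which is > -7395158
-0.68·211920 + 1.07·6154592 = 6441307.840, which is < 6457092
1.47·211920 + 0.69·6154592 = 4558190.880, which is > 4533788
This sign pattern matches Outer.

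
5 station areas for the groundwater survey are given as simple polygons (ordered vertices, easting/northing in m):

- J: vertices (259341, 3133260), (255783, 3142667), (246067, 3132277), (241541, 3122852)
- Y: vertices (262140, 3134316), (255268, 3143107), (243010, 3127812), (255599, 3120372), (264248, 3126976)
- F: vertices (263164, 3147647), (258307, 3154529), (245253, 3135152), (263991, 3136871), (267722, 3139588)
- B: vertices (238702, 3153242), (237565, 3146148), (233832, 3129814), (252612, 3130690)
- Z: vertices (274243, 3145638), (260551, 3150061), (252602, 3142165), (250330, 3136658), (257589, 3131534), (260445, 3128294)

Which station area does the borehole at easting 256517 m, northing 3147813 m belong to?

F

Cast a ray rightward from (256517, 3147813). For each polygon, the edges (by vertex number in listed order) whose endpoints lie on opposite sides of northing = 3147813, where each meets that height, and whether that is right or left of the point:
J: no edge straddles that height → 0 crossings.
Y: no edge straddles that height → 0 crossings.
F: 1–2 at easting≈263046.8 (right), 2–3 at easting≈253782.5 (left) → 1 crossing.
B: 1–2 at easting≈237831.9 (left), 4–1 at easting≈242050.6 (left) → 0 crossings.
Z: 1–2 at easting≈267510.0 (right), 2–3 at easting≈258287.9 (right) → 2 crossings.
Only F has an odd count, so the point is inside F.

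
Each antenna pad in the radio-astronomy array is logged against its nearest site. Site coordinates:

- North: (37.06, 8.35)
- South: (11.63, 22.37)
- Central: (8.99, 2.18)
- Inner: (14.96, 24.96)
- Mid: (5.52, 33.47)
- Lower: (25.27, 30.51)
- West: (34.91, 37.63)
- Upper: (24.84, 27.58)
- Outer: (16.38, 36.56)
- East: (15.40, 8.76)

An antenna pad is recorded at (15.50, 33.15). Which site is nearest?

Squared distances to each site:
North: 1079.874; South: 131.185; Central: 1001.521; Inner: 67.368; Mid: 99.703; Lower: 102.422; West: 396.818; Upper: 118.260; Outer: 12.403; East: 594.882.
Minimum at Outer.

Outer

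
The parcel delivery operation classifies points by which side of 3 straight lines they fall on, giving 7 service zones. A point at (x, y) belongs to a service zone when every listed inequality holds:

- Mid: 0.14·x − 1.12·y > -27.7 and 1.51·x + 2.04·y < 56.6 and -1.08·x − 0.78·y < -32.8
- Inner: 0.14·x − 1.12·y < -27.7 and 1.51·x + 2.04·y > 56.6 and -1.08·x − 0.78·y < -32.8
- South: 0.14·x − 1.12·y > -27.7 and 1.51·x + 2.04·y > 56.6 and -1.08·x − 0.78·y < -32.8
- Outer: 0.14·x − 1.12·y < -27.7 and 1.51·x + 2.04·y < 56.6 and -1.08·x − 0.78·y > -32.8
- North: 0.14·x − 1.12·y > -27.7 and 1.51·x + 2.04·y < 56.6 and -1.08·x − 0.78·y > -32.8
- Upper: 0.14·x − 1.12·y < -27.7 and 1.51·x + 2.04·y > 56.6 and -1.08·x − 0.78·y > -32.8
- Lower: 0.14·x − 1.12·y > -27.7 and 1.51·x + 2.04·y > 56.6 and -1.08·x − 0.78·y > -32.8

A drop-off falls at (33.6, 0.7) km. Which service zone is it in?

Mid

0.14·33.6 − 1.12·0.7 = 3.920, which is > -27.7
1.51·33.6 + 2.04·0.7 = 52.164, which is < 56.6
-1.08·33.6 − 0.78·0.7 = -36.834, which is < -32.8
This sign pattern matches Mid.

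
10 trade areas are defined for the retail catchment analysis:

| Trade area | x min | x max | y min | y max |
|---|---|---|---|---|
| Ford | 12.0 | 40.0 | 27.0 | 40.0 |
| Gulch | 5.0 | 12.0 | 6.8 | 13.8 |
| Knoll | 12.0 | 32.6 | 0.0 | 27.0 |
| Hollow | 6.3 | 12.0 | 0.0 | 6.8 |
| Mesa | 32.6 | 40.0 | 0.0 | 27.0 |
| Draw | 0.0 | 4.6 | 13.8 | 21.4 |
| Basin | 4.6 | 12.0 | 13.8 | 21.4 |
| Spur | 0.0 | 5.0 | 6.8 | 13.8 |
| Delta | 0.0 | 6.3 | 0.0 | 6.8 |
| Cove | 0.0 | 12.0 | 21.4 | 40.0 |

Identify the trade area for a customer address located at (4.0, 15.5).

Draw

The point has x = 4.0 and y = 15.5.
Only Draw satisfies 0.0 ≤ x ≤ 4.6 and 13.8 ≤ y ≤ 21.4.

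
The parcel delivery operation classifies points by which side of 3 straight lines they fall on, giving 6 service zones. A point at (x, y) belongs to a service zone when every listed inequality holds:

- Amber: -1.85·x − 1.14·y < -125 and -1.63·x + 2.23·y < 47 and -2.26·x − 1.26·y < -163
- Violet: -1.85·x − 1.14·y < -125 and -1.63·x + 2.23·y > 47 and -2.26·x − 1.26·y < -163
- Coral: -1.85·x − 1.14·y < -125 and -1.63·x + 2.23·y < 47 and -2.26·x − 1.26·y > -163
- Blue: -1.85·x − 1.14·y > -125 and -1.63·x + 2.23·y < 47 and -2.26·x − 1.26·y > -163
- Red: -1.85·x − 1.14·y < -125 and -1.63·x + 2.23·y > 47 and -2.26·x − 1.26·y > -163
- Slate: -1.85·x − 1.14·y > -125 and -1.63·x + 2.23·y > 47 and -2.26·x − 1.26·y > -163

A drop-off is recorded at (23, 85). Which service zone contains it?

-1.85·23 − 1.14·85 = -139.450, which is < -125
-1.63·23 + 2.23·85 = 152.060, which is > 47
-2.26·23 − 1.26·85 = -159.080, which is > -163
This sign pattern matches Red.

Red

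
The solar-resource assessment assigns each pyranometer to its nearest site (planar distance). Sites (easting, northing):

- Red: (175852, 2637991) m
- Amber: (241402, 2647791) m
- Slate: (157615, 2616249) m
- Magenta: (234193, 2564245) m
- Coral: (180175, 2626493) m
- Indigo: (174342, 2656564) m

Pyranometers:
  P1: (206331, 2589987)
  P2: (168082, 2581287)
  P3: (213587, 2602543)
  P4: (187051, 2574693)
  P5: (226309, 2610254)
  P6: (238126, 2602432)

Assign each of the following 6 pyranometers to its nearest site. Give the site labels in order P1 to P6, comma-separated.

P1 → Magenta (d²=1438941608.00)
P2 → Slate (d²=1331899533.00)
P3 → Coral (d²=1689964244.00)
P4 → Magenta (d²=2331528868.00)
P5 → Amber (d²=1636825018.00)
P6 → Magenta (d²=1473715458.00)

Magenta, Slate, Coral, Magenta, Amber, Magenta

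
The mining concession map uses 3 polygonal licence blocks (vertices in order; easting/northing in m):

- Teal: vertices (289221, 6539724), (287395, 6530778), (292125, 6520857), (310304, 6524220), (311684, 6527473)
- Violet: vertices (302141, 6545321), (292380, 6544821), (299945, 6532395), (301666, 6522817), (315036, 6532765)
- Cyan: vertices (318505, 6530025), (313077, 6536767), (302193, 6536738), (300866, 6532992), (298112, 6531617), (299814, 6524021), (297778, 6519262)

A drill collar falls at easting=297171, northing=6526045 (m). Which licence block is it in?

Teal

Cast a ray rightward from (297171, 6526045). For each polygon, the edges (by vertex number in listed order) whose endpoints lie on opposite sides of northing = 6526045, where each meets that height, and whether that is right or left of the point:
Teal: 2–3 at easting≈289651.5 (left), 4–5 at easting≈311078.2 (right) → 1 crossing.
Violet: 3–4 at easting≈301086.0 (right), 4–5 at easting≈306004.4 (right) → 2 crossings.
Cyan: 5–6 at easting≈299360.5 (right), 7–1 at easting≈310840.5 (right) → 2 crossings.
Only Teal has an odd count, so the point is inside Teal.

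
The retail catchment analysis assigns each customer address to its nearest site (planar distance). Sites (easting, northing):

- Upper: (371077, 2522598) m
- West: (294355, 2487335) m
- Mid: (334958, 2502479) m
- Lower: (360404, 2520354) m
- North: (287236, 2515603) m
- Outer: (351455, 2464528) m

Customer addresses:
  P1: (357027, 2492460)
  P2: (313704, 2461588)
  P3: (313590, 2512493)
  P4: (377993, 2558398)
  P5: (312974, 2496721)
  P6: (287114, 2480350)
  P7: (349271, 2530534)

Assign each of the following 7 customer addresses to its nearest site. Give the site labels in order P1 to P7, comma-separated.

Mid, West, Mid, Upper, West, West, Lower

P1 → Mid (d²=587421122.00)
P2 → West (d²=1037291810.00)
P3 → Mid (d²=556871620.00)
P4 → Upper (d²=1329471056.00)
P5 → West (d²=434764157.00)
P6 → West (d²=101222306.00)
P7 → Lower (d²=227576089.00)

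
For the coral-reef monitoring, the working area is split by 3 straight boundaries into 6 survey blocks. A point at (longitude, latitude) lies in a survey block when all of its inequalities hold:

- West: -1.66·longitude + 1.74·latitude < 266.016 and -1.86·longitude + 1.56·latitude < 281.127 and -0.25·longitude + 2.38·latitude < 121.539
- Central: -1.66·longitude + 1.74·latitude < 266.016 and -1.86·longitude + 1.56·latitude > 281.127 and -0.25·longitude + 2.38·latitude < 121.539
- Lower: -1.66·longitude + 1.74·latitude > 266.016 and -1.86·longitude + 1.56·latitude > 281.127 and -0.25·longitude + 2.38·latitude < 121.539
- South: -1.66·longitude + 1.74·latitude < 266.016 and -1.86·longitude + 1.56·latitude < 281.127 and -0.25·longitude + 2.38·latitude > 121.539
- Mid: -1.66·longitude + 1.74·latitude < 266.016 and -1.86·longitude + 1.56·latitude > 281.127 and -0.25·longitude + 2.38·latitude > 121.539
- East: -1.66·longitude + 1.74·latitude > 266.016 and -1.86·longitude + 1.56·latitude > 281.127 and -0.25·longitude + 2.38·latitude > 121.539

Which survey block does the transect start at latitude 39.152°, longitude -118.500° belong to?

-1.66·-118.500 + 1.74·39.152 = 264.834, which is < 266.016
-1.86·-118.500 + 1.56·39.152 = 281.487, which is > 281.127
-0.25·-118.500 + 2.38·39.152 = 122.807, which is > 121.539
This sign pattern matches Mid.

Mid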